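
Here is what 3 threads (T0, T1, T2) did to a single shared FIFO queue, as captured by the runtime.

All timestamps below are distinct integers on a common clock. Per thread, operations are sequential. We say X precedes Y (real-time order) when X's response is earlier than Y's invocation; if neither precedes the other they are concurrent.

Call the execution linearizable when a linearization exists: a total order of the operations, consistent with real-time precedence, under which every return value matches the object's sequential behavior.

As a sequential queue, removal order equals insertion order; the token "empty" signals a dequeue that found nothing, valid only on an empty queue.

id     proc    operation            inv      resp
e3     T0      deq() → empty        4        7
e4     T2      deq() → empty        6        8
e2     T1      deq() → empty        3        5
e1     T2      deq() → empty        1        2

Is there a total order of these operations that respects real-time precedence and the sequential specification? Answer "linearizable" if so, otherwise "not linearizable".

witness order: e1, e2, e3, e4
step 1: e1 deq() → empty — queue <>
step 2: e2 deq() → empty — queue <>
step 3: e3 deq() → empty — queue <>
step 4: e4 deq() → empty — queue <>

linearizable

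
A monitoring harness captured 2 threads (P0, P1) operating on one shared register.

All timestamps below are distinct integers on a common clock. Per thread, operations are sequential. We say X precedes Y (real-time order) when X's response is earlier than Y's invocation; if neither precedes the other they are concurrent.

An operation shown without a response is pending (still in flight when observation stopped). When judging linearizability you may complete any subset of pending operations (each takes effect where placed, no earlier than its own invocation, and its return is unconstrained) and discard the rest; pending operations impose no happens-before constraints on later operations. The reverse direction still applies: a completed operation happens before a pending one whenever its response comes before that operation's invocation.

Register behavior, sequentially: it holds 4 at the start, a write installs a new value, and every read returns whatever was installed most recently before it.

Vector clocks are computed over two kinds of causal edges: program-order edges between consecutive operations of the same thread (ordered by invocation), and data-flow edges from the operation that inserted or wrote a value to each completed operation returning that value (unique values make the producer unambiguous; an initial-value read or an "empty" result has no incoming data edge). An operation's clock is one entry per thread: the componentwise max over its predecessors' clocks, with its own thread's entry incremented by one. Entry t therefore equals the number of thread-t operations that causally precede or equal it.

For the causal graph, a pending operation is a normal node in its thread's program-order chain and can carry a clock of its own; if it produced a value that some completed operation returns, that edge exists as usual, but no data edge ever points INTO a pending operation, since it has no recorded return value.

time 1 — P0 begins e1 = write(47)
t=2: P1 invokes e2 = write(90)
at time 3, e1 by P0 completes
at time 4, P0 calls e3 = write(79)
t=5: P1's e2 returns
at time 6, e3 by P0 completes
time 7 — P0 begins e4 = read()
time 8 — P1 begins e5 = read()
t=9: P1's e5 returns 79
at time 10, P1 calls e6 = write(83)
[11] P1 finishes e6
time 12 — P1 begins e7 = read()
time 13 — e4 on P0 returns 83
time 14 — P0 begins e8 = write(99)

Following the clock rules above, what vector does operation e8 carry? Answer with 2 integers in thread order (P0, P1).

(4, 3)

root op e2, invoked 2: fresh clock plus P1's own tick → (0, 1)
root op e1, invoked 1: fresh clock plus P0's own tick → (1, 0)
from VC(e1)=(1, 0), e3 (invoked 4) maxes components and bumps P0 → (2, 0)
from VC(e2)=(0, 1), VC(e3)=(2, 0), e5 (invoked 8) maxes components and bumps P1 → (2, 2)
from VC(e5)=(2, 2), e6 (invoked 10) maxes components and bumps P1 → (2, 3)
from VC(e6)=(2, 3), e7 (invoked 12) maxes components and bumps P1 → (2, 4)
from VC(e3)=(2, 0), VC(e6)=(2, 3), e4 (invoked 7) maxes components and bumps P0 → (3, 3)
from VC(e4)=(3, 3), e8 (invoked 14) maxes components and bumps P0 → (4, 3)
target: VC(e8) = (4, 3)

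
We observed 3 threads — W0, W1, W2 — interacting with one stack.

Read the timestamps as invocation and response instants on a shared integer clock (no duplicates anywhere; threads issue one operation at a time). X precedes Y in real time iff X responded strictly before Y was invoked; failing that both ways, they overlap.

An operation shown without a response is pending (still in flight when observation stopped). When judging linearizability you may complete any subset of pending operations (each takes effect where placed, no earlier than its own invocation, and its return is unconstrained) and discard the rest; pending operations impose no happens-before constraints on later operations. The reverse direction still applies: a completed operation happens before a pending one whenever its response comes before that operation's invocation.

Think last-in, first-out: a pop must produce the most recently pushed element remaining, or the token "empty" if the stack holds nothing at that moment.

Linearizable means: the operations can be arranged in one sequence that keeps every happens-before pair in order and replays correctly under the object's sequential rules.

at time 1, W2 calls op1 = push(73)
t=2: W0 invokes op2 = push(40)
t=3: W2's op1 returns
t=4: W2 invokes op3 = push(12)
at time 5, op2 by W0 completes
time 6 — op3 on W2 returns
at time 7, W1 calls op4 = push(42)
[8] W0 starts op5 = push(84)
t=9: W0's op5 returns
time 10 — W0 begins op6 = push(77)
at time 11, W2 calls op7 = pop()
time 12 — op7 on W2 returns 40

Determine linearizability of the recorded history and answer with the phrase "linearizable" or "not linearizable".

the violation lands at event 12, op7's response at time 12: events 1..11 linearize, events 1..12 do not
every one of the 3 real-time-consistent orders over 5 completed stack ops fails the sequential spec
completion choices over the 2 pending operations (op4, op6) were checked; none helps
e.g. op1, op2, op3, op5, op7 (pending dropped): illegal at step 5, since op7 pop() → 40 cannot apply there
e.g. op1, op3, op2, op5, op7 (pending dropped): illegal at step 5, since op7 pop() → 40 cannot apply there

not linearizable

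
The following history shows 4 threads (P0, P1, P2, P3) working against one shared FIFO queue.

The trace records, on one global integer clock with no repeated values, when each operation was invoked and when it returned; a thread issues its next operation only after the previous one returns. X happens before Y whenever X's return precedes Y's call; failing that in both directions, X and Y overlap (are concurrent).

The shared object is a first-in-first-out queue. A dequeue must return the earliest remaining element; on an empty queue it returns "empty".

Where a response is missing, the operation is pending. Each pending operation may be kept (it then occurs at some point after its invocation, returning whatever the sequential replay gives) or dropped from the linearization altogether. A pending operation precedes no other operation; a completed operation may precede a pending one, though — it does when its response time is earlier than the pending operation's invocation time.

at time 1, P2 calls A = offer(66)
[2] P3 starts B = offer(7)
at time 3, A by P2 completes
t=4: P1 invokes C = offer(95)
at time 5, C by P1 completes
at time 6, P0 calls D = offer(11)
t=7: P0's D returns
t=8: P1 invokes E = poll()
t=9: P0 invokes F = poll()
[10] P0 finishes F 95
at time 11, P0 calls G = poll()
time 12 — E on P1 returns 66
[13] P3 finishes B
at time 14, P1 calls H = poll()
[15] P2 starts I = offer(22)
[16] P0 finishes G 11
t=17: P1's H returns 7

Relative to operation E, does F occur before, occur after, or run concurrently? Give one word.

F spans [9,10], E spans [8,12]
the intervals overlap in both directions

concurrent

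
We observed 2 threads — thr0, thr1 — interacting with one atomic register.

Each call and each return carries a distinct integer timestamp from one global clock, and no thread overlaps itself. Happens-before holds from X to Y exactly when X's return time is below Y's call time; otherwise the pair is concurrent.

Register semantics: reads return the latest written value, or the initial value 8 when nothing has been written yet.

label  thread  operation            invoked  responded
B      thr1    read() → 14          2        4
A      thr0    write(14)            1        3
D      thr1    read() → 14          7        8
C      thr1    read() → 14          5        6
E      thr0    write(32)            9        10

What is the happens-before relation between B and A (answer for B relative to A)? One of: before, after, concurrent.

B spans [2,4], A spans [1,3]
the intervals overlap in both directions

concurrent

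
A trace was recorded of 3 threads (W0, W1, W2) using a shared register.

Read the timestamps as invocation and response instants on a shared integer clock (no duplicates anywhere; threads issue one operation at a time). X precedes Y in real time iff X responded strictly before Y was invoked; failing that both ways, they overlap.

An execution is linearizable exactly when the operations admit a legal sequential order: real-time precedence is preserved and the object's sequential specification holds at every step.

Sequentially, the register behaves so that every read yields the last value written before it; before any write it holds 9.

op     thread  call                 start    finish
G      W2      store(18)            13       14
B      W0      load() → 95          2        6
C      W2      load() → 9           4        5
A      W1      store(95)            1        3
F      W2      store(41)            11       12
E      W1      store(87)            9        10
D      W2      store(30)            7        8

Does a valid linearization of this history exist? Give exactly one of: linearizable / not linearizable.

already the first 5 events (up to C's response at time 5) admit no linearization; the first 4 still do
one real-time candidate order over the 2 completed operations — the register replay rejects it
no escape via the 1 pending operation (B): every completion choice fails
e.g. A, C (pending dropped): illegal at step 2, since C load() → 9 cannot apply there

not linearizable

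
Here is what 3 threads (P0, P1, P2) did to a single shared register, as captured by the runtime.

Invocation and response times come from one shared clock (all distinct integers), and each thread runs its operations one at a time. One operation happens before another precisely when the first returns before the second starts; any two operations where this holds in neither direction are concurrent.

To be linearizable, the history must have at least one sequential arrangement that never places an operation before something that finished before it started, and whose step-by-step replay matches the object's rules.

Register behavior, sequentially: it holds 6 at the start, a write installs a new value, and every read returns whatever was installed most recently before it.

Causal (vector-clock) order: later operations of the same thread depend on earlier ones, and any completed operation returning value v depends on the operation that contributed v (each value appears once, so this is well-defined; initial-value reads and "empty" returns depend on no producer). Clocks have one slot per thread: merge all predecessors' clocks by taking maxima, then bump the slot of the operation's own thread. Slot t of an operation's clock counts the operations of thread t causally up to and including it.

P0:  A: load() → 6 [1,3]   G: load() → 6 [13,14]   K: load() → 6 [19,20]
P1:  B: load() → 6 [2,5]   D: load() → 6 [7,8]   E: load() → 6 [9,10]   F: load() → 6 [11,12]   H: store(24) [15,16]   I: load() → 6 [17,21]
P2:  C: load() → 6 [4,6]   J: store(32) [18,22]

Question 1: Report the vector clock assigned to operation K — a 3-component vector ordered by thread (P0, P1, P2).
(3, 0, 0)

C (invocation 4): nothing precedes it; P2's component alone gives (0, 0, 1)
B (invocation 2): nothing precedes it; P1's component alone gives (0, 1, 0)
A (invocation 1): nothing precedes it; P0's component alone gives (1, 0, 0)
invoked at 18, J merges VC(C)=(0, 0, 1) and bumps P2's slot → (0, 0, 2)
invoked at 7, D merges VC(B)=(0, 1, 0) and bumps P1's slot → (0, 2, 0)
invoked at 13, G merges VC(A)=(1, 0, 0) and bumps P0's slot → (2, 0, 0)
invoked at 9, E merges VC(D)=(0, 2, 0) and bumps P1's slot → (0, 3, 0)
invoked at 19, K merges VC(G)=(2, 0, 0) and bumps P0's slot → (3, 0, 0)
invoked at 11, F merges VC(E)=(0, 3, 0) and bumps P1's slot → (0, 4, 0)
invoked at 15, H merges VC(F)=(0, 4, 0) and bumps P1's slot → (0, 5, 0)
invoked at 17, I merges VC(H)=(0, 5, 0) and bumps P1's slot → (0, 6, 0)
target: VC(K) = (3, 0, 0)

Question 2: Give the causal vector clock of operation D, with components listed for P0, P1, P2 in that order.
(0, 2, 0)

VC(C, invoked at 4): no causal predecessors; +1 on P2 → (0, 0, 1)
VC(B, invoked at 2): no causal predecessors; +1 on P1 → (0, 1, 0)
VC(A, invoked at 1): no causal predecessors; +1 on P0 → (1, 0, 0)
from VC(C)=(0, 0, 1), J (invoked 18) maxes components and bumps P2 → (0, 0, 2)
from VC(B)=(0, 1, 0), D (invoked 7) maxes components and bumps P1 → (0, 2, 0)
from VC(A)=(1, 0, 0), G (invoked 13) maxes components and bumps P0 → (2, 0, 0)
from VC(D)=(0, 2, 0), E (invoked 9) maxes components and bumps P1 → (0, 3, 0)
from VC(G)=(2, 0, 0), K (invoked 19) maxes components and bumps P0 → (3, 0, 0)
from VC(E)=(0, 3, 0), F (invoked 11) maxes components and bumps P1 → (0, 4, 0)
from VC(F)=(0, 4, 0), H (invoked 15) maxes components and bumps P1 → (0, 5, 0)
from VC(H)=(0, 5, 0), I (invoked 17) maxes components and bumps P1 → (0, 6, 0)
target: VC(D) = (0, 2, 0)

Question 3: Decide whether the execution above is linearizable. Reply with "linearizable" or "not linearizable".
not linearizable

already the first 20 events (up to K's response at time 20) admit no linearization; the first 19 still do
real-time-consistent orders of the 9 completed operations: 3 — all fail the register replay
every completion of the 2 pending operations (I, J) was checked; none linearizes
take A, B, C, D, E, F, G, H, K (pending dropped): step 9 already fails, because K load() → 6 cannot occur there
take A, C, B, D, E, F, G, H, K (pending dropped): step 9 already fails, because K load() → 6 cannot occur there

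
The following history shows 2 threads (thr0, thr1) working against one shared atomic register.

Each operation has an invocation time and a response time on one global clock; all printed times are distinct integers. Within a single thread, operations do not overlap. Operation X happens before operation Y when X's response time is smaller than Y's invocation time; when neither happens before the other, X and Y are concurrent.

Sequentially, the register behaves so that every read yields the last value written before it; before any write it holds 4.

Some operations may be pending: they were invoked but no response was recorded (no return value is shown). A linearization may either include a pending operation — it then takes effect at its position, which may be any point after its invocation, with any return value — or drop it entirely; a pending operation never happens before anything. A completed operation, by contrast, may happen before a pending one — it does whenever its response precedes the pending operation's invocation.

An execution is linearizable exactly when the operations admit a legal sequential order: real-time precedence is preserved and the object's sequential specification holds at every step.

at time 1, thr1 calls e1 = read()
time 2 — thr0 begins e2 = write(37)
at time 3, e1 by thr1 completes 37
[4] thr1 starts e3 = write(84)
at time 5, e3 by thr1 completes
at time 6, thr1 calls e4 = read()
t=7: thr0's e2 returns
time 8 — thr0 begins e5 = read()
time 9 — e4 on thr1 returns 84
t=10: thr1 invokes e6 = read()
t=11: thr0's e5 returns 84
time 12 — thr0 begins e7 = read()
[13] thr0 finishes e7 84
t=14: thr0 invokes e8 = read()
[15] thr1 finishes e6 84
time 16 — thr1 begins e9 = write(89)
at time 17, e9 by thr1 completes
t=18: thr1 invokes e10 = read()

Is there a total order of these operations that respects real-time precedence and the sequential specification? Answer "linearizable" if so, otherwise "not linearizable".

linearizable

witness order: e2, e1, e3, e4, e5, e6, e7, e8, e9
step 1: e2 write(37) — value 37
step 2: e1 read() → 37 — value 37
step 3: e3 write(84) — value 84
step 4: e4 read() → 84 — value 84
step 5: e5 read() → 84 — value 84
step 6: e6 read() → 84 — value 84
step 7: e7 read() → 84 — value 84
step 8: e8 read() (pending, included) — value 84
step 9: e9 write(89) — value 89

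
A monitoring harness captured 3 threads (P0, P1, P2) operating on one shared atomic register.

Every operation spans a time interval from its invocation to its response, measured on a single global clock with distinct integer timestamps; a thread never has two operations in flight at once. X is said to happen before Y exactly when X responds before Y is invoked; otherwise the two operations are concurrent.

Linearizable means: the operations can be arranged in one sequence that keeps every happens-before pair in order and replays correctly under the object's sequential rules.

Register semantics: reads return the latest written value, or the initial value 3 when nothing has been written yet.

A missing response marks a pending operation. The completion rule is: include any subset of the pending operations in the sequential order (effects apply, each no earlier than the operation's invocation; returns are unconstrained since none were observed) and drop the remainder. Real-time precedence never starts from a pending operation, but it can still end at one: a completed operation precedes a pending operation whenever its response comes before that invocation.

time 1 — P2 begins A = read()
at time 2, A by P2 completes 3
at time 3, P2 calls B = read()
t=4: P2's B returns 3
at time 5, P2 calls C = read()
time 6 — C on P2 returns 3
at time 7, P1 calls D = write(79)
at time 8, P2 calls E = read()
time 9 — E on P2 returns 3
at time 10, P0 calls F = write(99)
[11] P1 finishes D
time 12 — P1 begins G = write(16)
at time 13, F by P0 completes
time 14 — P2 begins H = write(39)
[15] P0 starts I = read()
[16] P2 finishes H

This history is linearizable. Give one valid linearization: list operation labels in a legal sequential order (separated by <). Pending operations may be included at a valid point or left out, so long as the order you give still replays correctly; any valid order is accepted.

A < B < C < E < D < F < G < H

step 1: A read() → 3 — value 3
step 2: B read() → 3 — value 3
step 3: C read() → 3 — value 3
step 4: E read() → 3 — value 3
step 5: D write(79) — value 79
step 6: F write(99) — value 99
step 7: G write(16) (pending, included) — value 16
step 8: H write(39) — value 39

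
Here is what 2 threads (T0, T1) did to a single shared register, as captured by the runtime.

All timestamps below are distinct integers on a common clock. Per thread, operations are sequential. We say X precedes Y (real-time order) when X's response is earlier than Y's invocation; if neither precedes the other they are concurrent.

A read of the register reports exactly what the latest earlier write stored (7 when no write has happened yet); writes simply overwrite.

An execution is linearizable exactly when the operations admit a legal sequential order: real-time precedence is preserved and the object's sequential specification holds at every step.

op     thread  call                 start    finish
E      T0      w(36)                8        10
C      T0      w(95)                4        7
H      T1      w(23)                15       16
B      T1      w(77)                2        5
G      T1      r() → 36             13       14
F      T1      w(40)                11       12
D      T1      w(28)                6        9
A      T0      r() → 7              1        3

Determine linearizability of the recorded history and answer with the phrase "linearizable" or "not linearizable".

not linearizable

events 1..13 are fine; event 14 — the response of G at time 14 — makes the prefix non-linearizable
checked exhaustively: 8 real-time-consistent orders of 7 completed operations, zero legal register replays
for example A, B, C, D, E, F, G fails at step 7: G r() → 36 is not legal there
for example A, B, C, E, D, F, G fails at step 7: G r() → 36 is not legal there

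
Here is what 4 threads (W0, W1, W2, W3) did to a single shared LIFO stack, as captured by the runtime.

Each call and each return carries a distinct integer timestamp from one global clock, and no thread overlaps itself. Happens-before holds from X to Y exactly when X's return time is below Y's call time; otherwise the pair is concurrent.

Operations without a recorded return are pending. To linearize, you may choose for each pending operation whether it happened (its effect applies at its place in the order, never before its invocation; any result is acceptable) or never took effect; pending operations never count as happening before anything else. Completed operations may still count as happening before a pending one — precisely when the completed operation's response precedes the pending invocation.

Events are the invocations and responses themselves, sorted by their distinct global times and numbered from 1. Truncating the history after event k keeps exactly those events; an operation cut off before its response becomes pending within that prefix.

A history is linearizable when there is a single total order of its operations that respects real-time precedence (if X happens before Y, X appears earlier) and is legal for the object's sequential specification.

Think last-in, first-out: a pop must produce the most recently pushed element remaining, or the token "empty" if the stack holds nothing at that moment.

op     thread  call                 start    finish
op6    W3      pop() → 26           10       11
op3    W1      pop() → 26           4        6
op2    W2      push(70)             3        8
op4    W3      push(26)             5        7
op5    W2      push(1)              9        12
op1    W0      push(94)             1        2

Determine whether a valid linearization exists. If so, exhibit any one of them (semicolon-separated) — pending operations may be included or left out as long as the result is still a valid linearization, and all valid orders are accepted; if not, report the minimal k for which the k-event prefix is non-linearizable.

events 1..10 are fine; event 11 — the response of op6 at time 11 — makes the prefix non-linearizable
real-time-consistent orders of the 5 completed operations: 6 — all fail the LIFO stack replay
completion choices over the 1 pending operation (op5) were checked; none helps
one such order, op1, op2, op3, op4, op6 (pending dropped), breaks at step 3 where op3 pop() → 26 is illegal
one such order, op1, op2, op4, op3, op6 (pending dropped), breaks at step 5 where op6 pop() → 26 is illegal

not linearizable — minimal violating prefix: 11 events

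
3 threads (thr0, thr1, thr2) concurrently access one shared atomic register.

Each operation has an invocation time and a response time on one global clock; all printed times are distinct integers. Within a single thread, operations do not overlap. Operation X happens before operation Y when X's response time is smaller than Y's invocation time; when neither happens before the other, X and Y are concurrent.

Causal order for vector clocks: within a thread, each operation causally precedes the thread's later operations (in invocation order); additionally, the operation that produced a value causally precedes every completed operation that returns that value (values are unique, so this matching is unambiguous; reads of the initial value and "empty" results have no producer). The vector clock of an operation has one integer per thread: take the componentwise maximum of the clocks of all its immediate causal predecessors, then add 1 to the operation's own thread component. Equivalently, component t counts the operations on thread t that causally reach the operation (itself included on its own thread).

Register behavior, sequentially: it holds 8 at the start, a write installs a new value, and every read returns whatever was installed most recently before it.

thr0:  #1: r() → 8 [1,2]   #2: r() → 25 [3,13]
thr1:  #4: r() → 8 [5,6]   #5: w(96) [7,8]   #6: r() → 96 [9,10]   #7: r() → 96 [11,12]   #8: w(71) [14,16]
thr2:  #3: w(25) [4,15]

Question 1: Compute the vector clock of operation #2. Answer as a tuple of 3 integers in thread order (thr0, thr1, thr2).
Answer: (2, 0, 1)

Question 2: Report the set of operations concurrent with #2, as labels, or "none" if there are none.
Answer: #3, #4, #5, #6, #7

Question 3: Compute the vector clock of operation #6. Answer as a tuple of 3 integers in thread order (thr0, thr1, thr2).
Answer: (0, 3, 0)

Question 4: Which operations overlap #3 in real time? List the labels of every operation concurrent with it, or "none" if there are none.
Answer: #2, #4, #5, #6, #7, #8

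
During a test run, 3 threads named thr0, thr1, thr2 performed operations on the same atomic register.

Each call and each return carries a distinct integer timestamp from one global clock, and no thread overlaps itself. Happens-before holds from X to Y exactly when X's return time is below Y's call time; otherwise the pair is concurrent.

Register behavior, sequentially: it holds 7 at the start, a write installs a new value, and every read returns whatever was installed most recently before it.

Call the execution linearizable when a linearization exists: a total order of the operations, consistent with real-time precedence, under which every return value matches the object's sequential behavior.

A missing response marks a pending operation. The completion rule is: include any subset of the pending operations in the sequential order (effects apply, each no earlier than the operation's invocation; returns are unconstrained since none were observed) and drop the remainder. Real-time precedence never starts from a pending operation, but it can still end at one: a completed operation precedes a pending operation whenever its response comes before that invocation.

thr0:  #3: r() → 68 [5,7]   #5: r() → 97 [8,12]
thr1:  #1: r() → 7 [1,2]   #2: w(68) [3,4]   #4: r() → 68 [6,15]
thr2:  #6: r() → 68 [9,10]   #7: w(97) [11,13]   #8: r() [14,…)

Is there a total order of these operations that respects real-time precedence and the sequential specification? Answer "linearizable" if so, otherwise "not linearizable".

linearizable

one valid linearization: #1, #2, #3, #4, #6, #7, #5
step 1: #1 r() → 7 — value 7
step 2: #2 w(68) — value 68
step 3: #3 r() → 68 — value 68
step 4: #4 r() → 68 — value 68
step 5: #6 r() → 68 — value 68
step 6: #7 w(97) — value 97
step 7: #5 r() → 97 — value 97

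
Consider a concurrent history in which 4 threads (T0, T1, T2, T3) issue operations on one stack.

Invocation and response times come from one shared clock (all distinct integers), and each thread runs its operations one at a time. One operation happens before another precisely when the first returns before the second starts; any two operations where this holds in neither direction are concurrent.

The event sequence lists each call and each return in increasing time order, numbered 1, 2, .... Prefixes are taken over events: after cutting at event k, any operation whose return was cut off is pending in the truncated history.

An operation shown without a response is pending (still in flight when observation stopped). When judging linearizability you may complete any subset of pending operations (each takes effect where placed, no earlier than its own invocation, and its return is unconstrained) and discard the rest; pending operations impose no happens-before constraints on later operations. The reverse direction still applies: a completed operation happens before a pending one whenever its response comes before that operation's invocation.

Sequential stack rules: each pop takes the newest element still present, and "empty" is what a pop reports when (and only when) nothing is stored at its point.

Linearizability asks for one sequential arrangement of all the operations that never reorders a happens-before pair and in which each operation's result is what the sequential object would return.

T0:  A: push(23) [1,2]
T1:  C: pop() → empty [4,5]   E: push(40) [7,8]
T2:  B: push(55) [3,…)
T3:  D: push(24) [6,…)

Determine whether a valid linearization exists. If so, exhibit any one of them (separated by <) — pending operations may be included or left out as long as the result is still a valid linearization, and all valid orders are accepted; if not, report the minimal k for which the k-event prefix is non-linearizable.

not linearizable — minimal violating prefix: 5 events

events 1..4 are fine; event 5 — the response of C at time 5 — makes the prefix non-linearizable
exhaustive check: the 2 completed stack ops admit one real-time order; illegal
including or dropping the 1 pending operation (B) in any combination fails
e.g. A, C (pending dropped): illegal at step 2, since C pop() → empty cannot apply there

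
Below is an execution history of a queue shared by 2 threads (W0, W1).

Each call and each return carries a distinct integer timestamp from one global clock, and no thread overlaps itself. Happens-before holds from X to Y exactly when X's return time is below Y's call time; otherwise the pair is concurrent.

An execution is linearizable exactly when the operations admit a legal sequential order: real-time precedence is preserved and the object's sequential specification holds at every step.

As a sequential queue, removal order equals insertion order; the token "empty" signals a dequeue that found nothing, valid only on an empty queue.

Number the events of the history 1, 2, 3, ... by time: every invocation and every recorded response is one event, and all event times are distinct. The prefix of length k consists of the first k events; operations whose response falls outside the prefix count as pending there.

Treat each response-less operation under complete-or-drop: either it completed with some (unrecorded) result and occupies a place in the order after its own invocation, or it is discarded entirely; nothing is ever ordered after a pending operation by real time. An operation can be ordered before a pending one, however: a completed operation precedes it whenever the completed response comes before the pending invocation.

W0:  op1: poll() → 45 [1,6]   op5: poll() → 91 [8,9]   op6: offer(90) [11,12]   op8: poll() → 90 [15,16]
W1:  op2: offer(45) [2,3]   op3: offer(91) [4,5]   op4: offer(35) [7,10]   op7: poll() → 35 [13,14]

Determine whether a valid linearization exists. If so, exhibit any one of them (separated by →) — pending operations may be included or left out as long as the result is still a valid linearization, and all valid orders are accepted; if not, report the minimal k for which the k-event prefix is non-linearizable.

after step 1 (op2 offer(45)): queue <45>
after step 2 (op1 poll() → 45): queue <>
after step 3 (op3 offer(91)): queue <91>
after step 4 (op4 offer(35)): queue <91,35>
after step 5 (op5 poll() → 91): queue <35>
after step 6 (op6 offer(90)): queue <35,90>
after step 7 (op7 poll() → 35): queue <90>
after step 8 (op8 poll() → 90): queue <>

linearizable — witness: op2 → op1 → op3 → op4 → op5 → op6 → op7 → op8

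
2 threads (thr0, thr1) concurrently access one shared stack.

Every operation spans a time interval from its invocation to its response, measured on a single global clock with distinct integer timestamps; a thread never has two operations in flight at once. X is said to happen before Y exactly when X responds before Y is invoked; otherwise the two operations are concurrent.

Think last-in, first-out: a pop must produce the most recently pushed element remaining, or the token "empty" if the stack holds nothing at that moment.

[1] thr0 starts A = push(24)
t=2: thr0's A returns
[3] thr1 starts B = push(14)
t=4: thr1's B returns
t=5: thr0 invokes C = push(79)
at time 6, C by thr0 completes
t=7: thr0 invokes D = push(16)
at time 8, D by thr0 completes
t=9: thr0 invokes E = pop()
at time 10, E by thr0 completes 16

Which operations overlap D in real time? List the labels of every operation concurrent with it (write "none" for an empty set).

none

D runs from 7 to 8; window-overlapping ops are concurrent
A [1,2]: before
B [3,4]: before
C [5,6]: before
E [9,10]: after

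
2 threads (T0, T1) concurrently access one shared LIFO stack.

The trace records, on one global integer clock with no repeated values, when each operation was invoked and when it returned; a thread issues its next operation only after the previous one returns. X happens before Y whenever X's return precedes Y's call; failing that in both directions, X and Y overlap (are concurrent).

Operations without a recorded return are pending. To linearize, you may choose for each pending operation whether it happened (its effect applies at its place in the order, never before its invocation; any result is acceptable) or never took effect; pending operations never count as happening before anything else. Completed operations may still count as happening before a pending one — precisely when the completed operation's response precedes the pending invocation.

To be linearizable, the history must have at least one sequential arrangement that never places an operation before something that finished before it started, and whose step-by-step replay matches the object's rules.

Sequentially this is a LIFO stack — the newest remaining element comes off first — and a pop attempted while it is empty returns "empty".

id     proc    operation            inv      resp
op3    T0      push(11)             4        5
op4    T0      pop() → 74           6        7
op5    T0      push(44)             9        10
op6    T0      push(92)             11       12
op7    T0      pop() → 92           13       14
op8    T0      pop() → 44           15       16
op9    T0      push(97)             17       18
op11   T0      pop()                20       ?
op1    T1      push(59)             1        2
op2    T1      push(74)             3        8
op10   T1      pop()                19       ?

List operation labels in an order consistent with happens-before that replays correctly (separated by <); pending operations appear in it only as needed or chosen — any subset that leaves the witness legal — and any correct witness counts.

after step 1 (op1 push(59)): stack <59>
after step 2 (op3 push(11)): stack <59,11>
after step 3 (op2 push(74)): stack <59,11,74>
after step 4 (op4 pop() → 74): stack <59,11>
after step 5 (op5 push(44)): stack <59,11,44>
after step 6 (op6 push(92)): stack <59,11,44,92>
after step 7 (op7 pop() → 92): stack <59,11,44>
after step 8 (op8 pop() → 44): stack <59,11>
after step 9 (op9 push(97)): stack <59,11,97>

op1 < op3 < op2 < op4 < op5 < op6 < op7 < op8 < op9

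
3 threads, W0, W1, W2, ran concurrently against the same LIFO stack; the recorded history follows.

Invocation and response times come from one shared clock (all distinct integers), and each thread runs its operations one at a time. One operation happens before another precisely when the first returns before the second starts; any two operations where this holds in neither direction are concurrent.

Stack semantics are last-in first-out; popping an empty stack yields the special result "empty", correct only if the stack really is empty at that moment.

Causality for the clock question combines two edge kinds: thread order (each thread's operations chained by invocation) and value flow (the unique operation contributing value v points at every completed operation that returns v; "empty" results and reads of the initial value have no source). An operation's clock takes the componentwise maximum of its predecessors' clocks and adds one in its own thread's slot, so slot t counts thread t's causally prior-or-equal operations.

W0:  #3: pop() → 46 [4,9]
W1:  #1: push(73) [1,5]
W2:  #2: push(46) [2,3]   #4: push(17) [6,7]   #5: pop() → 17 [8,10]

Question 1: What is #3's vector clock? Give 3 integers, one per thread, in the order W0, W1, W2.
(1, 0, 1)

invoked at 2, #2 has no predecessors; its own W2 bump gives (0, 0, 1)
invoked at 1, #1 has no predecessors; its own W1 bump gives (0, 1, 0)
merge at #4 (invoked 6): VC(#2)=(0, 0, 1), own-thread bump on W2 → (0, 0, 2)
merge at #3 (invoked 4): VC(#2)=(0, 0, 1), own-thread bump on W0 → (1, 0, 1)
merge at #5 (invoked 8): VC(#4)=(0, 0, 2), own-thread bump on W2 → (0, 0, 3)
target: VC(#3) = (1, 0, 1)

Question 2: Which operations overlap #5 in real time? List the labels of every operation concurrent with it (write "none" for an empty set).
#3

concurrent with #5 ([8,10]): every op whose interval crosses 8..10
#1 [1,5]: before
#2 [2,3]: before
#3 [4,9]: concurrent
#4 [6,7]: before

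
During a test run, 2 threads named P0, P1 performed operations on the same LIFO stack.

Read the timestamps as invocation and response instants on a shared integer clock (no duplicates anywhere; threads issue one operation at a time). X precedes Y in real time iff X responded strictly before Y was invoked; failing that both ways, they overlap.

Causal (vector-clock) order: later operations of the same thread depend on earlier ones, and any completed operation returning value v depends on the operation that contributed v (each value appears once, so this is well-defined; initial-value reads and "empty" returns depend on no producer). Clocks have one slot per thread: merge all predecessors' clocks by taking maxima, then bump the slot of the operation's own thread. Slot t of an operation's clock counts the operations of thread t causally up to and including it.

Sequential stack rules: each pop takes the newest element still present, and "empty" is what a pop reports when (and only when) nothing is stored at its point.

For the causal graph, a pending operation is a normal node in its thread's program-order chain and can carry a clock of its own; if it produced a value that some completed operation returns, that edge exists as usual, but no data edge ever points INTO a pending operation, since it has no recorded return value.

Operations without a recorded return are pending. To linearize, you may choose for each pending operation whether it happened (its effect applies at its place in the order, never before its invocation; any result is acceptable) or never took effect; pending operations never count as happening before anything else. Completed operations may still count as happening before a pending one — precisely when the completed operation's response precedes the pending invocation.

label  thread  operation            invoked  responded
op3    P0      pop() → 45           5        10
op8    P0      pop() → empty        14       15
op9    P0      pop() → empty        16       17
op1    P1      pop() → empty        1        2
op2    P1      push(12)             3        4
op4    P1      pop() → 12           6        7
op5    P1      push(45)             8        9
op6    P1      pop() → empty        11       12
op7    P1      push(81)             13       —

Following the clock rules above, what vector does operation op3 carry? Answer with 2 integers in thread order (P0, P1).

(1, 4)

op1 (invocation 1): nothing precedes it; P1's component alone gives (0, 1)
from VC(op1)=(0, 1), op2 (invoked 3) maxes components and bumps P1 → (0, 2)
from VC(op2)=(0, 2), op4 (invoked 6) maxes components and bumps P1 → (0, 3)
from VC(op4)=(0, 3), op5 (invoked 8) maxes components and bumps P1 → (0, 4)
from VC(op5)=(0, 4), op6 (invoked 11) maxes components and bumps P1 → (0, 5)
from VC(op5)=(0, 4), op3 (invoked 5) maxes components and bumps P0 → (1, 4)
from VC(op6)=(0, 5), op7 (invoked 13) maxes components and bumps P1 → (0, 6)
from VC(op3)=(1, 4), op8 (invoked 14) maxes components and bumps P0 → (2, 4)
from VC(op8)=(2, 4), op9 (invoked 16) maxes components and bumps P0 → (3, 4)
target: VC(op3) = (1, 4)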